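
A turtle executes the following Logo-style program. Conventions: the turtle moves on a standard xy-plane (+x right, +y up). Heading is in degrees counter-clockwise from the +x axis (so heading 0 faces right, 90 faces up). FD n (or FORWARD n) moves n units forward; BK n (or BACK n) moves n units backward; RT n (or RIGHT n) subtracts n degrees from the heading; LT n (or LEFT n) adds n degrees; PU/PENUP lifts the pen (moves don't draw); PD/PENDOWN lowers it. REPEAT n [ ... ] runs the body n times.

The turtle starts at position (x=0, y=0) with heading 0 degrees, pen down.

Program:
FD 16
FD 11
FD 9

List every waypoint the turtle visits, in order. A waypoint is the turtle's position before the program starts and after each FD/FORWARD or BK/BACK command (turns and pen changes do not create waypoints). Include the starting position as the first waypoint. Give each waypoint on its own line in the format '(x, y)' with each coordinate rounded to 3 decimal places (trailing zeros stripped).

Executing turtle program step by step:
Start: pos=(0,0), heading=0, pen down
FD 16: (0,0) -> (16,0) [heading=0, draw]
FD 11: (16,0) -> (27,0) [heading=0, draw]
FD 9: (27,0) -> (36,0) [heading=0, draw]
Final: pos=(36,0), heading=0, 3 segment(s) drawn
Waypoints (4 total):
(0, 0)
(16, 0)
(27, 0)
(36, 0)

Answer: (0, 0)
(16, 0)
(27, 0)
(36, 0)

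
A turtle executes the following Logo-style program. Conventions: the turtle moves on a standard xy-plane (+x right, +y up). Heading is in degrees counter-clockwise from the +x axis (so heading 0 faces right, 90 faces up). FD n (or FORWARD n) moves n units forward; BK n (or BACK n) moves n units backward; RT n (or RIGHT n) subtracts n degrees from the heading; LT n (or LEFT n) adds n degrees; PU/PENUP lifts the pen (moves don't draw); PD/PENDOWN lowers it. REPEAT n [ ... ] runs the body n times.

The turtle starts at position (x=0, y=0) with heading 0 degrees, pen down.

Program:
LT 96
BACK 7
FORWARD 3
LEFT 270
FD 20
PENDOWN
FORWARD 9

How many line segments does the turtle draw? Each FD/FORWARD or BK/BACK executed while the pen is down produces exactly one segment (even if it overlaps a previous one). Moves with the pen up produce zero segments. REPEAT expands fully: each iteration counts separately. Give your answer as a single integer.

Answer: 4

Derivation:
Executing turtle program step by step:
Start: pos=(0,0), heading=0, pen down
LT 96: heading 0 -> 96
BK 7: (0,0) -> (0.732,-6.962) [heading=96, draw]
FD 3: (0.732,-6.962) -> (0.418,-3.978) [heading=96, draw]
LT 270: heading 96 -> 6
FD 20: (0.418,-3.978) -> (20.309,-1.888) [heading=6, draw]
PD: pen down
FD 9: (20.309,-1.888) -> (29.259,-0.947) [heading=6, draw]
Final: pos=(29.259,-0.947), heading=6, 4 segment(s) drawn
Segments drawn: 4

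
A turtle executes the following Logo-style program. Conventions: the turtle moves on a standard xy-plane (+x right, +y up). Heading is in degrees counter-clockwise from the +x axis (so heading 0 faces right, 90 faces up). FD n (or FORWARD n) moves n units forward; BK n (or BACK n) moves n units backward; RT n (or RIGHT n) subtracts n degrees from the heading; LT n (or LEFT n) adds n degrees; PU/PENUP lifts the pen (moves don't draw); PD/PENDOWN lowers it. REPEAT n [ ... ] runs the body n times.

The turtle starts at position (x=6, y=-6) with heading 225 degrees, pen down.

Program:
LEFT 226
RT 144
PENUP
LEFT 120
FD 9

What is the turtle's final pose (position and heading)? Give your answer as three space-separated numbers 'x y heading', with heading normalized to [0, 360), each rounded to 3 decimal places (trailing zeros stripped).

Executing turtle program step by step:
Start: pos=(6,-6), heading=225, pen down
LT 226: heading 225 -> 91
RT 144: heading 91 -> 307
PU: pen up
LT 120: heading 307 -> 67
FD 9: (6,-6) -> (9.517,2.285) [heading=67, move]
Final: pos=(9.517,2.285), heading=67, 0 segment(s) drawn

Answer: 9.517 2.285 67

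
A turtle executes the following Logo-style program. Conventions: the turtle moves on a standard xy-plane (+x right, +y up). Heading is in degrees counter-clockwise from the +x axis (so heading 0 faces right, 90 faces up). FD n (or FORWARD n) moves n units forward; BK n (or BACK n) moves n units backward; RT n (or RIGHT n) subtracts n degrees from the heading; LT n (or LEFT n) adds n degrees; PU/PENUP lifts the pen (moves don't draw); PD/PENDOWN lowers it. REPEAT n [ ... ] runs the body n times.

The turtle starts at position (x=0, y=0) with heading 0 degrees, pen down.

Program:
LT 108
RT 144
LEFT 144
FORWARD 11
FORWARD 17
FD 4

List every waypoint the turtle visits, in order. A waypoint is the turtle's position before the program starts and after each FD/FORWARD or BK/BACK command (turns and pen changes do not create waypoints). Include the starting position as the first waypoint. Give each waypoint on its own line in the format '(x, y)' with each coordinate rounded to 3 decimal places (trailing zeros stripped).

Answer: (0, 0)
(-3.399, 10.462)
(-8.652, 26.63)
(-9.889, 30.434)

Derivation:
Executing turtle program step by step:
Start: pos=(0,0), heading=0, pen down
LT 108: heading 0 -> 108
RT 144: heading 108 -> 324
LT 144: heading 324 -> 108
FD 11: (0,0) -> (-3.399,10.462) [heading=108, draw]
FD 17: (-3.399,10.462) -> (-8.652,26.63) [heading=108, draw]
FD 4: (-8.652,26.63) -> (-9.889,30.434) [heading=108, draw]
Final: pos=(-9.889,30.434), heading=108, 3 segment(s) drawn
Waypoints (4 total):
(0, 0)
(-3.399, 10.462)
(-8.652, 26.63)
(-9.889, 30.434)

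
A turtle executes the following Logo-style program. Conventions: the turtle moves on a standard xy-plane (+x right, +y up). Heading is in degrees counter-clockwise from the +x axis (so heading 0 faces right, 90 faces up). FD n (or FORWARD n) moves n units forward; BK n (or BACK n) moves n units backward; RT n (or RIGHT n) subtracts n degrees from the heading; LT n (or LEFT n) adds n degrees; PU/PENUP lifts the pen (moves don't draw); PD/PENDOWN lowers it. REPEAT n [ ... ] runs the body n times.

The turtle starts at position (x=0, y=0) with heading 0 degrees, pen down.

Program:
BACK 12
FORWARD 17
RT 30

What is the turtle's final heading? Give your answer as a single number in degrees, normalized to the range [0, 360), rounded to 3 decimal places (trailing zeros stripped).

Answer: 330

Derivation:
Executing turtle program step by step:
Start: pos=(0,0), heading=0, pen down
BK 12: (0,0) -> (-12,0) [heading=0, draw]
FD 17: (-12,0) -> (5,0) [heading=0, draw]
RT 30: heading 0 -> 330
Final: pos=(5,0), heading=330, 2 segment(s) drawn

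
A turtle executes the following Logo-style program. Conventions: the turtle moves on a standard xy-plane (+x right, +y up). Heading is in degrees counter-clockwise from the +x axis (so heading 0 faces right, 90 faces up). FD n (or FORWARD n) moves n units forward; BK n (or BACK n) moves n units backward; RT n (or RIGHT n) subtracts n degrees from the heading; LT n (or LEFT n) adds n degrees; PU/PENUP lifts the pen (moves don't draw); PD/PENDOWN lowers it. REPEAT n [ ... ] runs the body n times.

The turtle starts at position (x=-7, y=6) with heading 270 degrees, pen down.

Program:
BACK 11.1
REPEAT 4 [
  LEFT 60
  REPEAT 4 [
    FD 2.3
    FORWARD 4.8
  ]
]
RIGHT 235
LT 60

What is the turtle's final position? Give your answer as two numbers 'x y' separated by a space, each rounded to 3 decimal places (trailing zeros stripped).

Executing turtle program step by step:
Start: pos=(-7,6), heading=270, pen down
BK 11.1: (-7,6) -> (-7,17.1) [heading=270, draw]
REPEAT 4 [
  -- iteration 1/4 --
  LT 60: heading 270 -> 330
  REPEAT 4 [
    -- iteration 1/4 --
    FD 2.3: (-7,17.1) -> (-5.008,15.95) [heading=330, draw]
    FD 4.8: (-5.008,15.95) -> (-0.851,13.55) [heading=330, draw]
    -- iteration 2/4 --
    FD 2.3: (-0.851,13.55) -> (1.141,12.4) [heading=330, draw]
    FD 4.8: (1.141,12.4) -> (5.298,10) [heading=330, draw]
    -- iteration 3/4 --
    FD 2.3: (5.298,10) -> (7.289,8.85) [heading=330, draw]
    FD 4.8: (7.289,8.85) -> (11.446,6.45) [heading=330, draw]
    -- iteration 4/4 --
    FD 2.3: (11.446,6.45) -> (13.438,5.3) [heading=330, draw]
    FD 4.8: (13.438,5.3) -> (17.595,2.9) [heading=330, draw]
  ]
  -- iteration 2/4 --
  LT 60: heading 330 -> 30
  REPEAT 4 [
    -- iteration 1/4 --
    FD 2.3: (17.595,2.9) -> (19.587,4.05) [heading=30, draw]
    FD 4.8: (19.587,4.05) -> (23.744,6.45) [heading=30, draw]
    -- iteration 2/4 --
    FD 2.3: (23.744,6.45) -> (25.736,7.6) [heading=30, draw]
    FD 4.8: (25.736,7.6) -> (29.893,10) [heading=30, draw]
    -- iteration 3/4 --
    FD 2.3: (29.893,10) -> (31.885,11.15) [heading=30, draw]
    FD 4.8: (31.885,11.15) -> (36.041,13.55) [heading=30, draw]
    -- iteration 4/4 --
    FD 2.3: (36.041,13.55) -> (38.033,14.7) [heading=30, draw]
    FD 4.8: (38.033,14.7) -> (42.19,17.1) [heading=30, draw]
  ]
  -- iteration 3/4 --
  LT 60: heading 30 -> 90
  REPEAT 4 [
    -- iteration 1/4 --
    FD 2.3: (42.19,17.1) -> (42.19,19.4) [heading=90, draw]
    FD 4.8: (42.19,19.4) -> (42.19,24.2) [heading=90, draw]
    -- iteration 2/4 --
    FD 2.3: (42.19,24.2) -> (42.19,26.5) [heading=90, draw]
    FD 4.8: (42.19,26.5) -> (42.19,31.3) [heading=90, draw]
    -- iteration 3/4 --
    FD 2.3: (42.19,31.3) -> (42.19,33.6) [heading=90, draw]
    FD 4.8: (42.19,33.6) -> (42.19,38.4) [heading=90, draw]
    -- iteration 4/4 --
    FD 2.3: (42.19,38.4) -> (42.19,40.7) [heading=90, draw]
    FD 4.8: (42.19,40.7) -> (42.19,45.5) [heading=90, draw]
  ]
  -- iteration 4/4 --
  LT 60: heading 90 -> 150
  REPEAT 4 [
    -- iteration 1/4 --
    FD 2.3: (42.19,45.5) -> (40.198,46.65) [heading=150, draw]
    FD 4.8: (40.198,46.65) -> (36.041,49.05) [heading=150, draw]
    -- iteration 2/4 --
    FD 2.3: (36.041,49.05) -> (34.05,50.2) [heading=150, draw]
    FD 4.8: (34.05,50.2) -> (29.893,52.6) [heading=150, draw]
    -- iteration 3/4 --
    FD 2.3: (29.893,52.6) -> (27.901,53.75) [heading=150, draw]
    FD 4.8: (27.901,53.75) -> (23.744,56.15) [heading=150, draw]
    -- iteration 4/4 --
    FD 2.3: (23.744,56.15) -> (21.752,57.3) [heading=150, draw]
    FD 4.8: (21.752,57.3) -> (17.595,59.7) [heading=150, draw]
  ]
]
RT 235: heading 150 -> 275
LT 60: heading 275 -> 335
Final: pos=(17.595,59.7), heading=335, 33 segment(s) drawn

Answer: 17.595 59.7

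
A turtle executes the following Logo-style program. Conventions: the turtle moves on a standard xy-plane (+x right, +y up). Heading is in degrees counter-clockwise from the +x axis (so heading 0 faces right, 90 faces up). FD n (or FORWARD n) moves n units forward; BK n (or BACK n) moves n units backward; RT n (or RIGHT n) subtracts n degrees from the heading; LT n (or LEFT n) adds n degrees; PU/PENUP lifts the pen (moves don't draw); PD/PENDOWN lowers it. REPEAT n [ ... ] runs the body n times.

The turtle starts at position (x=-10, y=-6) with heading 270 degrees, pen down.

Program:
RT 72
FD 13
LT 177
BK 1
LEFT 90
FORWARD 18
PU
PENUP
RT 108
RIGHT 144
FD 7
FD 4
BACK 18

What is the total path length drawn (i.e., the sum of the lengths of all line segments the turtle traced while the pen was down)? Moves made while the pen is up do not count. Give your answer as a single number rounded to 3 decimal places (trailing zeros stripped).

Executing turtle program step by step:
Start: pos=(-10,-6), heading=270, pen down
RT 72: heading 270 -> 198
FD 13: (-10,-6) -> (-22.364,-10.017) [heading=198, draw]
LT 177: heading 198 -> 15
BK 1: (-22.364,-10.017) -> (-23.33,-10.276) [heading=15, draw]
LT 90: heading 15 -> 105
FD 18: (-23.33,-10.276) -> (-27.988,7.111) [heading=105, draw]
PU: pen up
PU: pen up
RT 108: heading 105 -> 357
RT 144: heading 357 -> 213
FD 7: (-27.988,7.111) -> (-33.859,3.298) [heading=213, move]
FD 4: (-33.859,3.298) -> (-37.214,1.12) [heading=213, move]
BK 18: (-37.214,1.12) -> (-22.118,10.923) [heading=213, move]
Final: pos=(-22.118,10.923), heading=213, 3 segment(s) drawn

Segment lengths:
  seg 1: (-10,-6) -> (-22.364,-10.017), length = 13
  seg 2: (-22.364,-10.017) -> (-23.33,-10.276), length = 1
  seg 3: (-23.33,-10.276) -> (-27.988,7.111), length = 18
Total = 32

Answer: 32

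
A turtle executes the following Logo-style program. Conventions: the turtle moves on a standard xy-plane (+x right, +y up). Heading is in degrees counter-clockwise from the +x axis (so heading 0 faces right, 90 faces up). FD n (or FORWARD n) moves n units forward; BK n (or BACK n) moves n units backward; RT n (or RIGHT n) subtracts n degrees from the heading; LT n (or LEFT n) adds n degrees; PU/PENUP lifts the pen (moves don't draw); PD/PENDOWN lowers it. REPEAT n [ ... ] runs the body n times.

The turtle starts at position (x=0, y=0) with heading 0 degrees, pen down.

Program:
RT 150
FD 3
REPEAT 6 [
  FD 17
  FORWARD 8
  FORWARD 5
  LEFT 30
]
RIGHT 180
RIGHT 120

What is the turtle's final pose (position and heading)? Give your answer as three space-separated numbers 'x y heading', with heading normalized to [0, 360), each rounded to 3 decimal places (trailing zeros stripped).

Answer: 27.402 -113.462 90

Derivation:
Executing turtle program step by step:
Start: pos=(0,0), heading=0, pen down
RT 150: heading 0 -> 210
FD 3: (0,0) -> (-2.598,-1.5) [heading=210, draw]
REPEAT 6 [
  -- iteration 1/6 --
  FD 17: (-2.598,-1.5) -> (-17.321,-10) [heading=210, draw]
  FD 8: (-17.321,-10) -> (-24.249,-14) [heading=210, draw]
  FD 5: (-24.249,-14) -> (-28.579,-16.5) [heading=210, draw]
  LT 30: heading 210 -> 240
  -- iteration 2/6 --
  FD 17: (-28.579,-16.5) -> (-37.079,-31.222) [heading=240, draw]
  FD 8: (-37.079,-31.222) -> (-41.079,-38.151) [heading=240, draw]
  FD 5: (-41.079,-38.151) -> (-43.579,-42.481) [heading=240, draw]
  LT 30: heading 240 -> 270
  -- iteration 3/6 --
  FD 17: (-43.579,-42.481) -> (-43.579,-59.481) [heading=270, draw]
  FD 8: (-43.579,-59.481) -> (-43.579,-67.481) [heading=270, draw]
  FD 5: (-43.579,-67.481) -> (-43.579,-72.481) [heading=270, draw]
  LT 30: heading 270 -> 300
  -- iteration 4/6 --
  FD 17: (-43.579,-72.481) -> (-35.079,-87.203) [heading=300, draw]
  FD 8: (-35.079,-87.203) -> (-31.079,-94.131) [heading=300, draw]
  FD 5: (-31.079,-94.131) -> (-28.579,-98.462) [heading=300, draw]
  LT 30: heading 300 -> 330
  -- iteration 5/6 --
  FD 17: (-28.579,-98.462) -> (-13.856,-106.962) [heading=330, draw]
  FD 8: (-13.856,-106.962) -> (-6.928,-110.962) [heading=330, draw]
  FD 5: (-6.928,-110.962) -> (-2.598,-113.462) [heading=330, draw]
  LT 30: heading 330 -> 0
  -- iteration 6/6 --
  FD 17: (-2.598,-113.462) -> (14.402,-113.462) [heading=0, draw]
  FD 8: (14.402,-113.462) -> (22.402,-113.462) [heading=0, draw]
  FD 5: (22.402,-113.462) -> (27.402,-113.462) [heading=0, draw]
  LT 30: heading 0 -> 30
]
RT 180: heading 30 -> 210
RT 120: heading 210 -> 90
Final: pos=(27.402,-113.462), heading=90, 19 segment(s) drawn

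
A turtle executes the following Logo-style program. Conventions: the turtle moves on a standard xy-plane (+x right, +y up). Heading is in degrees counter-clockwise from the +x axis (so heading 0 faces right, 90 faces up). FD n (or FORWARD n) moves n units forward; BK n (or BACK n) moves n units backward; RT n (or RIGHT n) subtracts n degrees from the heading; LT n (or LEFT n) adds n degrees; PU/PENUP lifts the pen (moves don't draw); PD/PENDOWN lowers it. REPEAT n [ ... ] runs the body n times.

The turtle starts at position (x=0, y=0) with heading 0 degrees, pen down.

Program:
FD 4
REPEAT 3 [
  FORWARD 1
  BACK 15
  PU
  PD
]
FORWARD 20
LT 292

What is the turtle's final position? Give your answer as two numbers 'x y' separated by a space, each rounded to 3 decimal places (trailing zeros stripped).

Answer: -18 0

Derivation:
Executing turtle program step by step:
Start: pos=(0,0), heading=0, pen down
FD 4: (0,0) -> (4,0) [heading=0, draw]
REPEAT 3 [
  -- iteration 1/3 --
  FD 1: (4,0) -> (5,0) [heading=0, draw]
  BK 15: (5,0) -> (-10,0) [heading=0, draw]
  PU: pen up
  PD: pen down
  -- iteration 2/3 --
  FD 1: (-10,0) -> (-9,0) [heading=0, draw]
  BK 15: (-9,0) -> (-24,0) [heading=0, draw]
  PU: pen up
  PD: pen down
  -- iteration 3/3 --
  FD 1: (-24,0) -> (-23,0) [heading=0, draw]
  BK 15: (-23,0) -> (-38,0) [heading=0, draw]
  PU: pen up
  PD: pen down
]
FD 20: (-38,0) -> (-18,0) [heading=0, draw]
LT 292: heading 0 -> 292
Final: pos=(-18,0), heading=292, 8 segment(s) drawn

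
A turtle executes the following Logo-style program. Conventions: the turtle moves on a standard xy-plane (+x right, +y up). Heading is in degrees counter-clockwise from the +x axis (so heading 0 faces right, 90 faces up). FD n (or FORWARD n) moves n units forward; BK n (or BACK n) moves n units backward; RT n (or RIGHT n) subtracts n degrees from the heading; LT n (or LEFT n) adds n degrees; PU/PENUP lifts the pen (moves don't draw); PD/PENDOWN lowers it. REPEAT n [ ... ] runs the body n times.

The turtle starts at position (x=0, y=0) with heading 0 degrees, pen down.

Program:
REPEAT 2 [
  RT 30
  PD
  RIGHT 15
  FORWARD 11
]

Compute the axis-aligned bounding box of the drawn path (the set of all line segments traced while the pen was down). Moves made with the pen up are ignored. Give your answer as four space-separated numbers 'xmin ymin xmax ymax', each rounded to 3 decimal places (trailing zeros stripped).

Answer: 0 -18.778 7.778 0

Derivation:
Executing turtle program step by step:
Start: pos=(0,0), heading=0, pen down
REPEAT 2 [
  -- iteration 1/2 --
  RT 30: heading 0 -> 330
  PD: pen down
  RT 15: heading 330 -> 315
  FD 11: (0,0) -> (7.778,-7.778) [heading=315, draw]
  -- iteration 2/2 --
  RT 30: heading 315 -> 285
  PD: pen down
  RT 15: heading 285 -> 270
  FD 11: (7.778,-7.778) -> (7.778,-18.778) [heading=270, draw]
]
Final: pos=(7.778,-18.778), heading=270, 2 segment(s) drawn

Segment endpoints: x in {0, 7.778, 7.778}, y in {-18.778, -7.778, 0}
xmin=0, ymin=-18.778, xmax=7.778, ymax=0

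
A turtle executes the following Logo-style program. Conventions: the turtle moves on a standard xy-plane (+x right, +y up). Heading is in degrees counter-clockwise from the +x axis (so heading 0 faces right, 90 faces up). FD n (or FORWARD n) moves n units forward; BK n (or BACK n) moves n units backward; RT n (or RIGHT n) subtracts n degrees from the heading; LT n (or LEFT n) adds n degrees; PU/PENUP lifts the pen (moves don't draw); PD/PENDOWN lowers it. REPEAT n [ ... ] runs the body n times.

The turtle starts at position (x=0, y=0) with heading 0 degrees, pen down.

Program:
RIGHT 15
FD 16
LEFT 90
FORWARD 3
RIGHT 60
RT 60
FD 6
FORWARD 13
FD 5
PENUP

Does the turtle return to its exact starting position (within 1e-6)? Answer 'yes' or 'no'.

Executing turtle program step by step:
Start: pos=(0,0), heading=0, pen down
RT 15: heading 0 -> 345
FD 16: (0,0) -> (15.455,-4.141) [heading=345, draw]
LT 90: heading 345 -> 75
FD 3: (15.455,-4.141) -> (16.231,-1.243) [heading=75, draw]
RT 60: heading 75 -> 15
RT 60: heading 15 -> 315
FD 6: (16.231,-1.243) -> (20.474,-5.486) [heading=315, draw]
FD 13: (20.474,-5.486) -> (29.666,-14.678) [heading=315, draw]
FD 5: (29.666,-14.678) -> (33.202,-18.214) [heading=315, draw]
PU: pen up
Final: pos=(33.202,-18.214), heading=315, 5 segment(s) drawn

Start position: (0, 0)
Final position: (33.202, -18.214)
Distance = 37.87; >= 1e-6 -> NOT closed

Answer: no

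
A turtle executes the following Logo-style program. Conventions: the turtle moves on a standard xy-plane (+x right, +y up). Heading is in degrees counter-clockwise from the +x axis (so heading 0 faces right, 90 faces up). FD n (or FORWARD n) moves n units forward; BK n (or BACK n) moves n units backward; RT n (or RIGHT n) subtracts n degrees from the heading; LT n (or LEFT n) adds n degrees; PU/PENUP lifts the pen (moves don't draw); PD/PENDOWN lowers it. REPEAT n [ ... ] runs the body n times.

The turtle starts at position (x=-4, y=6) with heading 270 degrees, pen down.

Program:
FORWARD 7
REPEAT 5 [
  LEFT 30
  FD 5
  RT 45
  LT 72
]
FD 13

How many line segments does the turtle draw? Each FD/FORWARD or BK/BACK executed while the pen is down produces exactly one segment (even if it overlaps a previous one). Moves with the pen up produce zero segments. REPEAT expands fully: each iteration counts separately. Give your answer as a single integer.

Answer: 7

Derivation:
Executing turtle program step by step:
Start: pos=(-4,6), heading=270, pen down
FD 7: (-4,6) -> (-4,-1) [heading=270, draw]
REPEAT 5 [
  -- iteration 1/5 --
  LT 30: heading 270 -> 300
  FD 5: (-4,-1) -> (-1.5,-5.33) [heading=300, draw]
  RT 45: heading 300 -> 255
  LT 72: heading 255 -> 327
  -- iteration 2/5 --
  LT 30: heading 327 -> 357
  FD 5: (-1.5,-5.33) -> (3.493,-5.592) [heading=357, draw]
  RT 45: heading 357 -> 312
  LT 72: heading 312 -> 24
  -- iteration 3/5 --
  LT 30: heading 24 -> 54
  FD 5: (3.493,-5.592) -> (6.432,-1.547) [heading=54, draw]
  RT 45: heading 54 -> 9
  LT 72: heading 9 -> 81
  -- iteration 4/5 --
  LT 30: heading 81 -> 111
  FD 5: (6.432,-1.547) -> (4.64,3.121) [heading=111, draw]
  RT 45: heading 111 -> 66
  LT 72: heading 66 -> 138
  -- iteration 5/5 --
  LT 30: heading 138 -> 168
  FD 5: (4.64,3.121) -> (-0.251,4.161) [heading=168, draw]
  RT 45: heading 168 -> 123
  LT 72: heading 123 -> 195
]
FD 13: (-0.251,4.161) -> (-12.808,0.796) [heading=195, draw]
Final: pos=(-12.808,0.796), heading=195, 7 segment(s) drawn
Segments drawn: 7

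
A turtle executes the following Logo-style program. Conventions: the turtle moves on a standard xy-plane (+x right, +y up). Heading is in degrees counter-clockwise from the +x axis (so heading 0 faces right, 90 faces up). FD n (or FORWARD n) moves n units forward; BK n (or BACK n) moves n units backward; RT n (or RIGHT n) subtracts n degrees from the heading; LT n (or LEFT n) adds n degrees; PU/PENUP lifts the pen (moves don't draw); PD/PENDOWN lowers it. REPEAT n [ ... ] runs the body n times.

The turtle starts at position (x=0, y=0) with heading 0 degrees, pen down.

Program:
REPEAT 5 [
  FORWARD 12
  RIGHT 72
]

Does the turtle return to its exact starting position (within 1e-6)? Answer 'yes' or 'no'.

Executing turtle program step by step:
Start: pos=(0,0), heading=0, pen down
REPEAT 5 [
  -- iteration 1/5 --
  FD 12: (0,0) -> (12,0) [heading=0, draw]
  RT 72: heading 0 -> 288
  -- iteration 2/5 --
  FD 12: (12,0) -> (15.708,-11.413) [heading=288, draw]
  RT 72: heading 288 -> 216
  -- iteration 3/5 --
  FD 12: (15.708,-11.413) -> (6,-18.466) [heading=216, draw]
  RT 72: heading 216 -> 144
  -- iteration 4/5 --
  FD 12: (6,-18.466) -> (-3.708,-11.413) [heading=144, draw]
  RT 72: heading 144 -> 72
  -- iteration 5/5 --
  FD 12: (-3.708,-11.413) -> (0,0) [heading=72, draw]
  RT 72: heading 72 -> 0
]
Final: pos=(0,0), heading=0, 5 segment(s) drawn

Start position: (0, 0)
Final position: (0, 0)
Distance = 0; < 1e-6 -> CLOSED

Answer: yes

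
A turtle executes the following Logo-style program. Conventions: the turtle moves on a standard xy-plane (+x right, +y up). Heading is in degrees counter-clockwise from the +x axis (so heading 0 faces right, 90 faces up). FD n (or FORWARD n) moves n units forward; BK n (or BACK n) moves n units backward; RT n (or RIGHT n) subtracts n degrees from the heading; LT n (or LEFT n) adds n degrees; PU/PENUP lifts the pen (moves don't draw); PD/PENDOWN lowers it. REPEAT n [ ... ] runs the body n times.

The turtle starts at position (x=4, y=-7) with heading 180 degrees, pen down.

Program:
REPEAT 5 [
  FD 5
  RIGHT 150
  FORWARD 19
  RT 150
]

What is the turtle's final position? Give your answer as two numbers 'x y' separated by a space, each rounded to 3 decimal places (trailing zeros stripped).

Executing turtle program step by step:
Start: pos=(4,-7), heading=180, pen down
REPEAT 5 [
  -- iteration 1/5 --
  FD 5: (4,-7) -> (-1,-7) [heading=180, draw]
  RT 150: heading 180 -> 30
  FD 19: (-1,-7) -> (15.454,2.5) [heading=30, draw]
  RT 150: heading 30 -> 240
  -- iteration 2/5 --
  FD 5: (15.454,2.5) -> (12.954,-1.83) [heading=240, draw]
  RT 150: heading 240 -> 90
  FD 19: (12.954,-1.83) -> (12.954,17.17) [heading=90, draw]
  RT 150: heading 90 -> 300
  -- iteration 3/5 --
  FD 5: (12.954,17.17) -> (15.454,12.84) [heading=300, draw]
  RT 150: heading 300 -> 150
  FD 19: (15.454,12.84) -> (-1,22.34) [heading=150, draw]
  RT 150: heading 150 -> 0
  -- iteration 4/5 --
  FD 5: (-1,22.34) -> (4,22.34) [heading=0, draw]
  RT 150: heading 0 -> 210
  FD 19: (4,22.34) -> (-12.454,12.84) [heading=210, draw]
  RT 150: heading 210 -> 60
  -- iteration 5/5 --
  FD 5: (-12.454,12.84) -> (-9.954,17.17) [heading=60, draw]
  RT 150: heading 60 -> 270
  FD 19: (-9.954,17.17) -> (-9.954,-1.83) [heading=270, draw]
  RT 150: heading 270 -> 120
]
Final: pos=(-9.954,-1.83), heading=120, 10 segment(s) drawn

Answer: -9.954 -1.83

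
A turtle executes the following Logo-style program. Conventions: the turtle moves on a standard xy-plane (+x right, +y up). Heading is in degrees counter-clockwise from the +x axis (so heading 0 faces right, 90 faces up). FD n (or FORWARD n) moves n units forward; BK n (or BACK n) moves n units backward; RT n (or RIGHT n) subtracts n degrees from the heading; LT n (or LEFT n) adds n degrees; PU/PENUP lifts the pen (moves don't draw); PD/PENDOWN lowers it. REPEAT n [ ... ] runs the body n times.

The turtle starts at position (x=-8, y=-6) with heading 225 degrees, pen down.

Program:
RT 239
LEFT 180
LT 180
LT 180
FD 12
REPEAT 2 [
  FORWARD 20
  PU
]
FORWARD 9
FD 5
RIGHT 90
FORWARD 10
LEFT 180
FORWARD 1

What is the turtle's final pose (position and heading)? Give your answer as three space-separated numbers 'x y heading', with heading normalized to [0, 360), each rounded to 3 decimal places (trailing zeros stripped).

Answer: -69.862 18.7 256

Derivation:
Executing turtle program step by step:
Start: pos=(-8,-6), heading=225, pen down
RT 239: heading 225 -> 346
LT 180: heading 346 -> 166
LT 180: heading 166 -> 346
LT 180: heading 346 -> 166
FD 12: (-8,-6) -> (-19.644,-3.097) [heading=166, draw]
REPEAT 2 [
  -- iteration 1/2 --
  FD 20: (-19.644,-3.097) -> (-39.049,1.742) [heading=166, draw]
  PU: pen up
  -- iteration 2/2 --
  FD 20: (-39.049,1.742) -> (-58.455,6.58) [heading=166, move]
  PU: pen up
]
FD 9: (-58.455,6.58) -> (-67.188,8.757) [heading=166, move]
FD 5: (-67.188,8.757) -> (-72.04,9.967) [heading=166, move]
RT 90: heading 166 -> 76
FD 10: (-72.04,9.967) -> (-69.62,19.67) [heading=76, move]
LT 180: heading 76 -> 256
FD 1: (-69.62,19.67) -> (-69.862,18.7) [heading=256, move]
Final: pos=(-69.862,18.7), heading=256, 2 segment(s) drawn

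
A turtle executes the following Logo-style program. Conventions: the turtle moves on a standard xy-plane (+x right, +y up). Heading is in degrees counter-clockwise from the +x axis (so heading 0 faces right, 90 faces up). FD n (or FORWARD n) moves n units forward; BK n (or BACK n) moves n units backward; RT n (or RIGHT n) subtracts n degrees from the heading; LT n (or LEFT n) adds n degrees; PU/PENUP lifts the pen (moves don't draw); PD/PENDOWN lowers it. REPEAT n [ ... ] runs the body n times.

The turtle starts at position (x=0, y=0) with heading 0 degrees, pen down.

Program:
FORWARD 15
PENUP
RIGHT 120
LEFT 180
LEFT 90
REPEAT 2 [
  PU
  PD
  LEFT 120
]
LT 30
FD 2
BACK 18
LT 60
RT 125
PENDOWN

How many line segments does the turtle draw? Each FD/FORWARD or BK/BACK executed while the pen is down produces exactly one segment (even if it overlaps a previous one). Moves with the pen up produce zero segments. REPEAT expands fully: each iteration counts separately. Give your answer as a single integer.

Answer: 3

Derivation:
Executing turtle program step by step:
Start: pos=(0,0), heading=0, pen down
FD 15: (0,0) -> (15,0) [heading=0, draw]
PU: pen up
RT 120: heading 0 -> 240
LT 180: heading 240 -> 60
LT 90: heading 60 -> 150
REPEAT 2 [
  -- iteration 1/2 --
  PU: pen up
  PD: pen down
  LT 120: heading 150 -> 270
  -- iteration 2/2 --
  PU: pen up
  PD: pen down
  LT 120: heading 270 -> 30
]
LT 30: heading 30 -> 60
FD 2: (15,0) -> (16,1.732) [heading=60, draw]
BK 18: (16,1.732) -> (7,-13.856) [heading=60, draw]
LT 60: heading 60 -> 120
RT 125: heading 120 -> 355
PD: pen down
Final: pos=(7,-13.856), heading=355, 3 segment(s) drawn
Segments drawn: 3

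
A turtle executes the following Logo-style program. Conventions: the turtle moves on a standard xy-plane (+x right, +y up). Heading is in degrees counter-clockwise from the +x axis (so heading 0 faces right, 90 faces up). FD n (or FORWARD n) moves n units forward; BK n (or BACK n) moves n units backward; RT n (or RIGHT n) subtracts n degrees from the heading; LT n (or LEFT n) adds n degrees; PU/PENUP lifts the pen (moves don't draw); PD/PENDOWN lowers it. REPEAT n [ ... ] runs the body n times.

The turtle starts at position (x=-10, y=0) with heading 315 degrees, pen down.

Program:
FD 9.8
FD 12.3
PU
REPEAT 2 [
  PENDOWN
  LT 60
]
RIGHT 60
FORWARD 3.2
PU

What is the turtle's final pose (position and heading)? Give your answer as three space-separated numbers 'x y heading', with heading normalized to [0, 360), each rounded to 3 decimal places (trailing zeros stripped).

Executing turtle program step by step:
Start: pos=(-10,0), heading=315, pen down
FD 9.8: (-10,0) -> (-3.07,-6.93) [heading=315, draw]
FD 12.3: (-3.07,-6.93) -> (5.627,-15.627) [heading=315, draw]
PU: pen up
REPEAT 2 [
  -- iteration 1/2 --
  PD: pen down
  LT 60: heading 315 -> 15
  -- iteration 2/2 --
  PD: pen down
  LT 60: heading 15 -> 75
]
RT 60: heading 75 -> 15
FD 3.2: (5.627,-15.627) -> (8.718,-14.799) [heading=15, draw]
PU: pen up
Final: pos=(8.718,-14.799), heading=15, 3 segment(s) drawn

Answer: 8.718 -14.799 15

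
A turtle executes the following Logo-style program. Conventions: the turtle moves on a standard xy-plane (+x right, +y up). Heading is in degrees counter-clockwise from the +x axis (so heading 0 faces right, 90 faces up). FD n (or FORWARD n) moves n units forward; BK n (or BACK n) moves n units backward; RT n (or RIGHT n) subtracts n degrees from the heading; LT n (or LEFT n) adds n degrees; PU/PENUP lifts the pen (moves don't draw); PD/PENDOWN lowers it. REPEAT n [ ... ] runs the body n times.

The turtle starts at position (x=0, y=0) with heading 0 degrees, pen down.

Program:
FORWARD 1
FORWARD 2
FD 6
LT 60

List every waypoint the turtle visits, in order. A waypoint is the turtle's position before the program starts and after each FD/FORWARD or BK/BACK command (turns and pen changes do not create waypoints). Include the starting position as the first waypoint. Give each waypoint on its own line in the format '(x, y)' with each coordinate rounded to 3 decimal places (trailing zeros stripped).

Executing turtle program step by step:
Start: pos=(0,0), heading=0, pen down
FD 1: (0,0) -> (1,0) [heading=0, draw]
FD 2: (1,0) -> (3,0) [heading=0, draw]
FD 6: (3,0) -> (9,0) [heading=0, draw]
LT 60: heading 0 -> 60
Final: pos=(9,0), heading=60, 3 segment(s) drawn
Waypoints (4 total):
(0, 0)
(1, 0)
(3, 0)
(9, 0)

Answer: (0, 0)
(1, 0)
(3, 0)
(9, 0)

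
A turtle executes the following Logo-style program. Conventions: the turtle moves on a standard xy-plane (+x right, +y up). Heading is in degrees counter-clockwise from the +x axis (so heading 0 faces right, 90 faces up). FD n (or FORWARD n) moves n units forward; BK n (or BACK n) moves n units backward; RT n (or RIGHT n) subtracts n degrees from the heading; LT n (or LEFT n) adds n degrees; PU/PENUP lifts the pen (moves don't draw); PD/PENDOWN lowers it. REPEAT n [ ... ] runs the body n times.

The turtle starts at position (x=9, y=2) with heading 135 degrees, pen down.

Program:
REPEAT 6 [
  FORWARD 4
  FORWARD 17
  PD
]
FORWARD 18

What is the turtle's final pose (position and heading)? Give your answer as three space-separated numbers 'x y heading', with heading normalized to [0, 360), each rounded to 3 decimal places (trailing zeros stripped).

Executing turtle program step by step:
Start: pos=(9,2), heading=135, pen down
REPEAT 6 [
  -- iteration 1/6 --
  FD 4: (9,2) -> (6.172,4.828) [heading=135, draw]
  FD 17: (6.172,4.828) -> (-5.849,16.849) [heading=135, draw]
  PD: pen down
  -- iteration 2/6 --
  FD 4: (-5.849,16.849) -> (-8.678,19.678) [heading=135, draw]
  FD 17: (-8.678,19.678) -> (-20.698,31.698) [heading=135, draw]
  PD: pen down
  -- iteration 3/6 --
  FD 4: (-20.698,31.698) -> (-23.527,34.527) [heading=135, draw]
  FD 17: (-23.527,34.527) -> (-35.548,46.548) [heading=135, draw]
  PD: pen down
  -- iteration 4/6 --
  FD 4: (-35.548,46.548) -> (-38.376,49.376) [heading=135, draw]
  FD 17: (-38.376,49.376) -> (-50.397,61.397) [heading=135, draw]
  PD: pen down
  -- iteration 5/6 --
  FD 4: (-50.397,61.397) -> (-53.225,64.225) [heading=135, draw]
  FD 17: (-53.225,64.225) -> (-65.246,76.246) [heading=135, draw]
  PD: pen down
  -- iteration 6/6 --
  FD 4: (-65.246,76.246) -> (-68.075,79.075) [heading=135, draw]
  FD 17: (-68.075,79.075) -> (-80.095,91.095) [heading=135, draw]
  PD: pen down
]
FD 18: (-80.095,91.095) -> (-92.823,103.823) [heading=135, draw]
Final: pos=(-92.823,103.823), heading=135, 13 segment(s) drawn

Answer: -92.823 103.823 135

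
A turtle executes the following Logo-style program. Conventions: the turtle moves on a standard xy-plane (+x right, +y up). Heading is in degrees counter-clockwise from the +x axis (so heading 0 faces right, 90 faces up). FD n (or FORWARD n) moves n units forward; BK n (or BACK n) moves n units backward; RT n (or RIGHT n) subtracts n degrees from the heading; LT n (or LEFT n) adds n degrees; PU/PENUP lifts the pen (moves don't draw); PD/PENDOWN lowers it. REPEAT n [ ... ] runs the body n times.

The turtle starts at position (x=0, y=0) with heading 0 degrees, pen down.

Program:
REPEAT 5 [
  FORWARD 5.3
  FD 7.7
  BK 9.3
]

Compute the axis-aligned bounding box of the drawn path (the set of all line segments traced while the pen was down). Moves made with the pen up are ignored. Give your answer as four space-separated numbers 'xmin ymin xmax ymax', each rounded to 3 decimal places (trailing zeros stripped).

Answer: 0 0 27.8 0

Derivation:
Executing turtle program step by step:
Start: pos=(0,0), heading=0, pen down
REPEAT 5 [
  -- iteration 1/5 --
  FD 5.3: (0,0) -> (5.3,0) [heading=0, draw]
  FD 7.7: (5.3,0) -> (13,0) [heading=0, draw]
  BK 9.3: (13,0) -> (3.7,0) [heading=0, draw]
  -- iteration 2/5 --
  FD 5.3: (3.7,0) -> (9,0) [heading=0, draw]
  FD 7.7: (9,0) -> (16.7,0) [heading=0, draw]
  BK 9.3: (16.7,0) -> (7.4,0) [heading=0, draw]
  -- iteration 3/5 --
  FD 5.3: (7.4,0) -> (12.7,0) [heading=0, draw]
  FD 7.7: (12.7,0) -> (20.4,0) [heading=0, draw]
  BK 9.3: (20.4,0) -> (11.1,0) [heading=0, draw]
  -- iteration 4/5 --
  FD 5.3: (11.1,0) -> (16.4,0) [heading=0, draw]
  FD 7.7: (16.4,0) -> (24.1,0) [heading=0, draw]
  BK 9.3: (24.1,0) -> (14.8,0) [heading=0, draw]
  -- iteration 5/5 --
  FD 5.3: (14.8,0) -> (20.1,0) [heading=0, draw]
  FD 7.7: (20.1,0) -> (27.8,0) [heading=0, draw]
  BK 9.3: (27.8,0) -> (18.5,0) [heading=0, draw]
]
Final: pos=(18.5,0), heading=0, 15 segment(s) drawn

Segment endpoints: x in {0, 3.7, 5.3, 7.4, 9, 11.1, 12.7, 13, 14.8, 16.4, 16.7, 18.5, 20.1, 20.4, 24.1, 27.8}, y in {0}
xmin=0, ymin=0, xmax=27.8, ymax=0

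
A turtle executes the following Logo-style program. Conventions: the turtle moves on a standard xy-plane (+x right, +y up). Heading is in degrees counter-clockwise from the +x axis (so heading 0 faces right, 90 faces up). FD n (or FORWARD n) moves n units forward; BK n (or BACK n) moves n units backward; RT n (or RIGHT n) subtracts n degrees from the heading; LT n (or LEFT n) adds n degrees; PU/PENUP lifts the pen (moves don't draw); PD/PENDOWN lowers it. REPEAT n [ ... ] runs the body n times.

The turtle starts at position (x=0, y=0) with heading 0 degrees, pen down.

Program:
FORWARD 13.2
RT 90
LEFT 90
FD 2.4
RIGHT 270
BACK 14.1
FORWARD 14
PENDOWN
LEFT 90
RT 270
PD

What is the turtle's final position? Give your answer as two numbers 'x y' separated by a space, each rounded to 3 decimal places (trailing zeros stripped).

Answer: 15.6 -0.1

Derivation:
Executing turtle program step by step:
Start: pos=(0,0), heading=0, pen down
FD 13.2: (0,0) -> (13.2,0) [heading=0, draw]
RT 90: heading 0 -> 270
LT 90: heading 270 -> 0
FD 2.4: (13.2,0) -> (15.6,0) [heading=0, draw]
RT 270: heading 0 -> 90
BK 14.1: (15.6,0) -> (15.6,-14.1) [heading=90, draw]
FD 14: (15.6,-14.1) -> (15.6,-0.1) [heading=90, draw]
PD: pen down
LT 90: heading 90 -> 180
RT 270: heading 180 -> 270
PD: pen down
Final: pos=(15.6,-0.1), heading=270, 4 segment(s) drawn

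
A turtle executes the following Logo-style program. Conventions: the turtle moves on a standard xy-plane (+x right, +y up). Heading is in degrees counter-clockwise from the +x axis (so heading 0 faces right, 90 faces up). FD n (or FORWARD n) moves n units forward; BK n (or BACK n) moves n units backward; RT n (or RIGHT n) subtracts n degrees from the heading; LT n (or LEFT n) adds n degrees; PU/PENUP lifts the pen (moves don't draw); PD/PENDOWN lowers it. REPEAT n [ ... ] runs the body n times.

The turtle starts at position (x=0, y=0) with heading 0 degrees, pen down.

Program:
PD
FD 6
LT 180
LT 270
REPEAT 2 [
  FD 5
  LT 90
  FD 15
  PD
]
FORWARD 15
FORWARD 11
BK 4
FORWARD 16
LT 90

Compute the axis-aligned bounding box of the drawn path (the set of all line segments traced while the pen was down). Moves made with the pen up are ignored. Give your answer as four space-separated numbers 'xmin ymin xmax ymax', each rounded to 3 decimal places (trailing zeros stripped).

Executing turtle program step by step:
Start: pos=(0,0), heading=0, pen down
PD: pen down
FD 6: (0,0) -> (6,0) [heading=0, draw]
LT 180: heading 0 -> 180
LT 270: heading 180 -> 90
REPEAT 2 [
  -- iteration 1/2 --
  FD 5: (6,0) -> (6,5) [heading=90, draw]
  LT 90: heading 90 -> 180
  FD 15: (6,5) -> (-9,5) [heading=180, draw]
  PD: pen down
  -- iteration 2/2 --
  FD 5: (-9,5) -> (-14,5) [heading=180, draw]
  LT 90: heading 180 -> 270
  FD 15: (-14,5) -> (-14,-10) [heading=270, draw]
  PD: pen down
]
FD 15: (-14,-10) -> (-14,-25) [heading=270, draw]
FD 11: (-14,-25) -> (-14,-36) [heading=270, draw]
BK 4: (-14,-36) -> (-14,-32) [heading=270, draw]
FD 16: (-14,-32) -> (-14,-48) [heading=270, draw]
LT 90: heading 270 -> 0
Final: pos=(-14,-48), heading=0, 9 segment(s) drawn

Segment endpoints: x in {-14, -14, -14, -14, -14, -14, -9, 0, 6, 6}, y in {-48, -36, -32, -25, -10, 0, 5, 5, 5}
xmin=-14, ymin=-48, xmax=6, ymax=5

Answer: -14 -48 6 5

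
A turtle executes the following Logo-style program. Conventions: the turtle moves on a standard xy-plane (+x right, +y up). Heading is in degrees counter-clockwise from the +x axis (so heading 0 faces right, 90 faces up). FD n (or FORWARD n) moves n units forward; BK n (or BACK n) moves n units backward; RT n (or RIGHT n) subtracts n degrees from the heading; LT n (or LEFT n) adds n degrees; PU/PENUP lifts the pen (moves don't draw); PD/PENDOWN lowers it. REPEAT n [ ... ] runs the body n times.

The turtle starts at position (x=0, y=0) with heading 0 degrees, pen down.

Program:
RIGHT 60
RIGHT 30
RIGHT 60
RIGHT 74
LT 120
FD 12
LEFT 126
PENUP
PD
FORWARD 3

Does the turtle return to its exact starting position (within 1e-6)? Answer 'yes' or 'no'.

Executing turtle program step by step:
Start: pos=(0,0), heading=0, pen down
RT 60: heading 0 -> 300
RT 30: heading 300 -> 270
RT 60: heading 270 -> 210
RT 74: heading 210 -> 136
LT 120: heading 136 -> 256
FD 12: (0,0) -> (-2.903,-11.644) [heading=256, draw]
LT 126: heading 256 -> 22
PU: pen up
PD: pen down
FD 3: (-2.903,-11.644) -> (-0.122,-10.52) [heading=22, draw]
Final: pos=(-0.122,-10.52), heading=22, 2 segment(s) drawn

Start position: (0, 0)
Final position: (-0.122, -10.52)
Distance = 10.52; >= 1e-6 -> NOT closed

Answer: no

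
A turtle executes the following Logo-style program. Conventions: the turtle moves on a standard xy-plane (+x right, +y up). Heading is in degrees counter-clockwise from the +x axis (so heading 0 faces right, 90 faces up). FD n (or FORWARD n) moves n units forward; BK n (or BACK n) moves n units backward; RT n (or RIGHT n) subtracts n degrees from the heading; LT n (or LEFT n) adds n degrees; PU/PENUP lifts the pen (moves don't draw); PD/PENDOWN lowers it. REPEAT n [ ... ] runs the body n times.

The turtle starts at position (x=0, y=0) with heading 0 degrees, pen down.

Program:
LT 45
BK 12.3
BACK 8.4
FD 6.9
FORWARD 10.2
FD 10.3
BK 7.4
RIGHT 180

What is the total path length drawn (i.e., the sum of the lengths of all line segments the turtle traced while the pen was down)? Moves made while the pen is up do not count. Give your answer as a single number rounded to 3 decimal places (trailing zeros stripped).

Answer: 55.5

Derivation:
Executing turtle program step by step:
Start: pos=(0,0), heading=0, pen down
LT 45: heading 0 -> 45
BK 12.3: (0,0) -> (-8.697,-8.697) [heading=45, draw]
BK 8.4: (-8.697,-8.697) -> (-14.637,-14.637) [heading=45, draw]
FD 6.9: (-14.637,-14.637) -> (-9.758,-9.758) [heading=45, draw]
FD 10.2: (-9.758,-9.758) -> (-2.546,-2.546) [heading=45, draw]
FD 10.3: (-2.546,-2.546) -> (4.738,4.738) [heading=45, draw]
BK 7.4: (4.738,4.738) -> (-0.495,-0.495) [heading=45, draw]
RT 180: heading 45 -> 225
Final: pos=(-0.495,-0.495), heading=225, 6 segment(s) drawn

Segment lengths:
  seg 1: (0,0) -> (-8.697,-8.697), length = 12.3
  seg 2: (-8.697,-8.697) -> (-14.637,-14.637), length = 8.4
  seg 3: (-14.637,-14.637) -> (-9.758,-9.758), length = 6.9
  seg 4: (-9.758,-9.758) -> (-2.546,-2.546), length = 10.2
  seg 5: (-2.546,-2.546) -> (4.738,4.738), length = 10.3
  seg 6: (4.738,4.738) -> (-0.495,-0.495), length = 7.4
Total = 55.5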